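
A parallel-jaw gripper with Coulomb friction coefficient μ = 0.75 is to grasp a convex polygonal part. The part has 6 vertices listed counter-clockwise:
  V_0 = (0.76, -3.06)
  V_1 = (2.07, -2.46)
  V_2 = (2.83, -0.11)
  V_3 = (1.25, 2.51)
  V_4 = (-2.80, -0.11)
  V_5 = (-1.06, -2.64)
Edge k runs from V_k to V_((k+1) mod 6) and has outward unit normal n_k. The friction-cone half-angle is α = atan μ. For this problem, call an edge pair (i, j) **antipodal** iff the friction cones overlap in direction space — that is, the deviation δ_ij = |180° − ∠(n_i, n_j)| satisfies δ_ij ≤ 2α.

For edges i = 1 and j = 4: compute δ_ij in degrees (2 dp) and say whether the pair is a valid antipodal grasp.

α = atan 0.75 = 36.87°;  2α = 73.74°
edge 1: e_1 = (+0.76, +2.35);  n_1 = (+0.9515, -0.3077)
edge 4: e_4 = (+1.74, -2.53);  n_4 = (-0.8239, -0.5667)
∠(n_1, n_4) = 127.56°
δ = |180° − 127.56°| = 52.44°
52.44° ≤ 2α = 73.74°  →  valid

δ = 52.44°, valid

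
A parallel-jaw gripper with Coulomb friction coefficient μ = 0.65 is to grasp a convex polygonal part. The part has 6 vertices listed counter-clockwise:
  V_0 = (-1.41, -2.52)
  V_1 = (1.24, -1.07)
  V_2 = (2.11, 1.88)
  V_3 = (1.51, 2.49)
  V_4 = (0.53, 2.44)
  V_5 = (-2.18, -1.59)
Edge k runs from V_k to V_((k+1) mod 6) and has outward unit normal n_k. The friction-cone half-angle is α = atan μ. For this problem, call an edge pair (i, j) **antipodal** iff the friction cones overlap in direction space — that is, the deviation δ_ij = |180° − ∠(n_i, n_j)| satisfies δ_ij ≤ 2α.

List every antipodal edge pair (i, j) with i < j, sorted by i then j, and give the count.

count = 6; pairs: (0,3), (0,4), (1,4), (1,5), (2,5), (3,5)

α = atan 0.65 = 33.02°;  2α = 66.05°
n_0 = (+0.4800, -0.8773)
n_1 = (+0.9592, -0.2829)
n_2 = (+0.7129, +0.7012)
n_3 = (-0.0510, +0.9987)
n_4 = (-0.8298, +0.5580)
n_5 = (-0.7703, -0.6377)
  (0,1): δ = 135.12°  ·
  (0,2): δ = 74.16°  ·
  (0,3): δ = 25.77°  ✓
  (0,4): δ = 27.39°  ✓
  (0,5): δ = 100.94°  ·
  (1,2): δ = 119.04°  ·
  (1,3): δ = 70.65°  ·
  (1,4): δ = 17.49°  ✓
  (1,5): δ = 56.05°  ✓
  (2,3): δ = 131.61°  ·
  (2,4): δ = 78.45°  ·
  (2,5): δ = 4.90°  ✓
  (3,4): δ = 126.84°  ·
  (3,5): δ = 53.30°  ✓
  (4,5): δ = 106.46°  ·
antipodal pairs: 6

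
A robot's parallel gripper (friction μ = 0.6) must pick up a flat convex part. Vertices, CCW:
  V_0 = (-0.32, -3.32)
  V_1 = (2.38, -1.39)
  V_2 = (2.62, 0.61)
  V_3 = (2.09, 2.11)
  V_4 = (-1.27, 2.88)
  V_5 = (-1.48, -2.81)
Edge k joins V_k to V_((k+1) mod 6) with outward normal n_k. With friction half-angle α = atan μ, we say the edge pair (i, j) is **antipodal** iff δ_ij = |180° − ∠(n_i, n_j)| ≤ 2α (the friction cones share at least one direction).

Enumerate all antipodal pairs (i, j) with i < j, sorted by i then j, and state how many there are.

count = 6; pairs: (0,3), (0,4), (1,4), (2,4), (2,5), (3,5)

α = atan 0.6 = 30.96°;  2α = 61.93°
n_0 = (+0.5815, -0.8135)
n_1 = (+0.9929, -0.1191)
n_2 = (+0.9429, +0.3331)
n_3 = (+0.2234, +0.9747)
n_4 = (-0.9993, +0.0369)
n_5 = (-0.4025, -0.9154)
  (0,1): δ = 132.40°  ·
  (0,2): δ = 106.10°  ·
  (0,3): δ = 48.47°  ✓
  (0,4): δ = 52.33°  ✓
  (0,5): δ = 120.71°  ·
  (1,2): δ = 153.70°  ·
  (1,3): δ = 96.06°  ·
  (1,4): δ = 4.73°  ✓
  (1,5): δ = 73.11°  ·
  (2,3): δ = 122.37°  ·
  (2,4): δ = 21.57°  ✓
  (2,5): δ = 46.81°  ✓
  (3,4): δ = 79.21°  ·
  (3,5): δ = 10.83°  ✓
  (4,5): δ = 111.62°  ·
antipodal pairs: 6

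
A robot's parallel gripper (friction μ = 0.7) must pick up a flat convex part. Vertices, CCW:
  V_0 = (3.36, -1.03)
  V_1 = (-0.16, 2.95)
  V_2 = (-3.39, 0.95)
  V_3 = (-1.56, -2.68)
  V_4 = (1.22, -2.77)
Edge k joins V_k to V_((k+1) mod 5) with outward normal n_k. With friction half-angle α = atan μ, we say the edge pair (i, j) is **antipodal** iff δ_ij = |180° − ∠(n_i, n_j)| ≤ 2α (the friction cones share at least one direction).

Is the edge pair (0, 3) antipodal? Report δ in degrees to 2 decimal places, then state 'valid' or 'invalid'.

α = atan 0.7 = 34.99°;  2α = 69.98°
edge 0: e_0 = (-3.52, +3.98);  n_0 = (+0.7491, +0.6625)
edge 3: e_3 = (+2.78, -0.09);  n_3 = (-0.0324, -0.9995)
∠(n_0, n_3) = 133.34°
δ = |180° − 133.34°| = 46.66°
46.66° ≤ 2α = 69.98°  →  valid

δ = 46.66°, valid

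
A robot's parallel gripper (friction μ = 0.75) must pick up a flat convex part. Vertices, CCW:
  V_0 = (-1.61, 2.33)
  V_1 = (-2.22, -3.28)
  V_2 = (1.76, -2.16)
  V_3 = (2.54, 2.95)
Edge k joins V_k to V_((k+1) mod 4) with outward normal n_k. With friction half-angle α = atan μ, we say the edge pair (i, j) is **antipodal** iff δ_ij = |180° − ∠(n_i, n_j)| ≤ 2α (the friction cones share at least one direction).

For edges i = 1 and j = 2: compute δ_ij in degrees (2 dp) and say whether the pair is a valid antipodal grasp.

α = atan 0.75 = 36.87°;  2α = 73.74°
edge 1: e_1 = (+3.98, +1.12);  n_1 = (+0.2709, -0.9626)
edge 2: e_2 = (+0.78, +5.11);  n_2 = (+0.9885, -0.1509)
∠(n_1, n_2) = 65.60°
δ = |180° − 65.60°| = 114.40°
114.40° > 2α = 73.74°  →  invalid

δ = 114.40°, invalid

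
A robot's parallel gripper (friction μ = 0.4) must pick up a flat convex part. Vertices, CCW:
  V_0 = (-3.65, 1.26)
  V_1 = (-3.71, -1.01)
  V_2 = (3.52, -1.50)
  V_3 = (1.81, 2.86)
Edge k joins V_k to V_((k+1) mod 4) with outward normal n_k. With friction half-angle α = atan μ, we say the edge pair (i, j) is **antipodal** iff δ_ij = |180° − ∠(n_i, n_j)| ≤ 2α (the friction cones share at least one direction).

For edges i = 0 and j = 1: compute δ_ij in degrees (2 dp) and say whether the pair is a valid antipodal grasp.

α = atan 0.4 = 21.80°;  2α = 43.60°
edge 0: e_0 = (-0.06, -2.27);  n_0 = (-0.9997, +0.0264)
edge 1: e_1 = (+7.23, -0.49);  n_1 = (-0.0676, -0.9977)
∠(n_0, n_1) = 87.64°
δ = |180° − 87.64°| = 92.36°
92.36° > 2α = 43.60°  →  invalid

δ = 92.36°, invalid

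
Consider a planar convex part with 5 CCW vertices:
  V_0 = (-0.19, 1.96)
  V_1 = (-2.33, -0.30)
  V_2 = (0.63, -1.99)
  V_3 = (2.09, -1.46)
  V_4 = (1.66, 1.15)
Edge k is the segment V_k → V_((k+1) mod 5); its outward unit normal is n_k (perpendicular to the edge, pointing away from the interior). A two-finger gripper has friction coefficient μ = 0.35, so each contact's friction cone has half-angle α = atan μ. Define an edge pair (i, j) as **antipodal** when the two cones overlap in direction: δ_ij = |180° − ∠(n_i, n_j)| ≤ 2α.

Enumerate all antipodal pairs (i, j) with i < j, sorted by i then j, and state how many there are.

count = 2; pairs: (0,2), (1,4)

α = atan 0.35 = 19.29°;  2α = 38.58°
n_0 = (-0.7261, +0.6876)
n_1 = (-0.4958, -0.8684)
n_2 = (+0.3412, -0.9400)
n_3 = (+0.9867, +0.1626)
n_4 = (+0.4011, +0.9160)
  (0,1): δ = 76.29°  ·
  (0,2): δ = 26.61°  ✓
  (0,3): δ = 52.79°  ·
  (0,4): δ = 109.79°  ·
  (1,2): δ = 130.32°  ·
  (1,3): δ = 50.92°  ·
  (1,4): δ = 6.08°  ✓
  (2,3): δ = 100.60°  ·
  (2,4): δ = 43.60°  ·
  (3,4): δ = 123.00°  ·
antipodal pairs: 2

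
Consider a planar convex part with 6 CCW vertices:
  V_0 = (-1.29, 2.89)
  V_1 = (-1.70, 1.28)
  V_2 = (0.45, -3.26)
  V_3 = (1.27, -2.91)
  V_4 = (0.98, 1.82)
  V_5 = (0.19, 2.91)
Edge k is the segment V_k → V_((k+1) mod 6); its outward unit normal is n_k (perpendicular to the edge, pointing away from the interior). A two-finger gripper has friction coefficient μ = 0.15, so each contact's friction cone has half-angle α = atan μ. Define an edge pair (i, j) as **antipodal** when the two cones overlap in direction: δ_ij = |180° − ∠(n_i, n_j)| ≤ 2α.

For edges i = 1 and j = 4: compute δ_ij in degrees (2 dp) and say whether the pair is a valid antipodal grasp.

δ = 10.59°, valid

α = atan 0.15 = 8.53°;  2α = 17.06°
edge 1: e_1 = (+2.15, -4.54);  n_1 = (-0.9038, -0.4280)
edge 4: e_4 = (-0.79, +1.09);  n_4 = (+0.8097, +0.5868)
∠(n_1, n_4) = 169.41°
δ = |180° − 169.41°| = 10.59°
10.59° ≤ 2α = 17.06°  →  valid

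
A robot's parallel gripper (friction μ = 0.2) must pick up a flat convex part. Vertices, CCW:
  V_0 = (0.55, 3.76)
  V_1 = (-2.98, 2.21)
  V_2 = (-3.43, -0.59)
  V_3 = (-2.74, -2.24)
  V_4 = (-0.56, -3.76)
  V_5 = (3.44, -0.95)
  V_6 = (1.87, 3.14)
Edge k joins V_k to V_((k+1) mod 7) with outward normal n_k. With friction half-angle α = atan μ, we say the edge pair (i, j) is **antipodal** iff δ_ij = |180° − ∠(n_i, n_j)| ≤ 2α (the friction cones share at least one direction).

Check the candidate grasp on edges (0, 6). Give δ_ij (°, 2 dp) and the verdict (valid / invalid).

α = atan 0.2 = 11.31°;  2α = 22.62°
edge 0: e_0 = (-3.53, -1.55);  n_0 = (-0.4020, +0.9156)
edge 6: e_6 = (-1.32, +0.62);  n_6 = (+0.4251, +0.9051)
∠(n_0, n_6) = 48.87°
δ = |180° − 48.87°| = 131.13°
131.13° > 2α = 22.62°  →  invalid

δ = 131.13°, invalid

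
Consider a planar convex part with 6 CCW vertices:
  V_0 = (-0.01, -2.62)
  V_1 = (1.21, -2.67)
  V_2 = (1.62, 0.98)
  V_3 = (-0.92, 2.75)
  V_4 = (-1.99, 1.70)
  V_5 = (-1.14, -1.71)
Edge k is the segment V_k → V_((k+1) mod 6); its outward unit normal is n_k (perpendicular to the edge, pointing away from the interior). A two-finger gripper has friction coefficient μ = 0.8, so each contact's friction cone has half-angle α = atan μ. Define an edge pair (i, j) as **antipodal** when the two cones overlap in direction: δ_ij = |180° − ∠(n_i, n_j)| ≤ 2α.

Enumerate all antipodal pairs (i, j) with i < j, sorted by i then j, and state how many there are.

count = 7; pairs: (0,2), (0,3), (1,3), (1,4), (1,5), (2,4), (2,5)

α = atan 0.8 = 38.66°;  2α = 77.32°
n_0 = (-0.0409, -0.9992)
n_1 = (+0.9938, -0.1116)
n_2 = (+0.5717, +0.8204)
n_3 = (-0.7004, +0.7137)
n_4 = (-0.9703, -0.2419)
n_5 = (-0.6272, -0.7788)
  (0,1): δ = 94.06°  ·
  (0,2): δ = 32.52°  ✓
  (0,3): δ = 46.81°  ✓
  (0,4): δ = 106.34°  ·
  (0,5): δ = 143.50°  ·
  (1,2): δ = 118.46°  ·
  (1,3): δ = 39.13°  ✓
  (1,4): δ = 20.41°  ✓
  (1,5): δ = 57.56°  ✓
  (2,3): δ = 100.67°  ·
  (2,4): δ = 41.13°  ✓
  (2,5): δ = 3.97°  ✓
  (3,4): δ = 120.46°  ·
  (3,5): δ = 83.30°  ·
  (4,5): δ = 142.84°  ·
antipodal pairs: 7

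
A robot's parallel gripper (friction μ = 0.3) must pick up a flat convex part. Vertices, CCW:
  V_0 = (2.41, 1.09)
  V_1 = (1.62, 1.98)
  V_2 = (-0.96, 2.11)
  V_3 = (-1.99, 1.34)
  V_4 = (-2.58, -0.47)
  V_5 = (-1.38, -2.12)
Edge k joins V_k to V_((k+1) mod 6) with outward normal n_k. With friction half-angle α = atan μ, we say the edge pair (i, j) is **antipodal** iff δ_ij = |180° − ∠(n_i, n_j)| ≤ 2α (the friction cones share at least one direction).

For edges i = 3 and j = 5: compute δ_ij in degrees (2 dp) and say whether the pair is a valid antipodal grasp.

δ = 31.68°, valid

α = atan 0.3 = 16.70°;  2α = 33.40°
edge 3: e_3 = (-0.59, -1.81);  n_3 = (-0.9508, +0.3099)
edge 5: e_5 = (+3.79, +3.21);  n_5 = (+0.6463, -0.7631)
∠(n_3, n_5) = 148.32°
δ = |180° − 148.32°| = 31.68°
31.68° ≤ 2α = 33.40°  →  valid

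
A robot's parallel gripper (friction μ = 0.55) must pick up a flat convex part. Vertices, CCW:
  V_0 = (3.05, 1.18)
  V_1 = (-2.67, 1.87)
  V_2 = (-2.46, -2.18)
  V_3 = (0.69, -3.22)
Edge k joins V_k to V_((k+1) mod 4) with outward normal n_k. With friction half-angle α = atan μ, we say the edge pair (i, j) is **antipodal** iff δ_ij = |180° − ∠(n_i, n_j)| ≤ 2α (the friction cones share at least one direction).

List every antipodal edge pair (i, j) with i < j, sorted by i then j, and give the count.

α = atan 0.55 = 28.81°;  2α = 57.62°
n_0 = (+0.1198, +0.9928)
n_1 = (-0.9987, -0.0518)
n_2 = (-0.3135, -0.9496)
n_3 = (+0.8812, -0.4727)
  (0,1): δ = 80.15°  ·
  (0,2): δ = 11.39°  ✓
  (0,3): δ = 68.67°  ·
  (1,2): δ = 111.24°  ·
  (1,3): δ = 31.18°  ✓
  (2,3): δ = 99.94°  ·
antipodal pairs: 2

count = 2; pairs: (0,2), (1,3)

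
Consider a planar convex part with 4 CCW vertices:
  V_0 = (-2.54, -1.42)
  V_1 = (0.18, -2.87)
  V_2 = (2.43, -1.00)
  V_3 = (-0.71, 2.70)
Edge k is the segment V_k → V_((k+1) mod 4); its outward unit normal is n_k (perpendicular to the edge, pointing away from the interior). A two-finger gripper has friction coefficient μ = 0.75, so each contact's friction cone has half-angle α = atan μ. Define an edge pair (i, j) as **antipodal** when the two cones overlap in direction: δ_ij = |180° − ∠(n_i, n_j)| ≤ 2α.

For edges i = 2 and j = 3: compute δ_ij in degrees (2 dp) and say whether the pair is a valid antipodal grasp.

α = atan 0.75 = 36.87°;  2α = 73.74°
edge 2: e_2 = (-3.14, +3.70);  n_2 = (+0.7624, +0.6471)
edge 3: e_3 = (-1.83, -4.12);  n_3 = (-0.9139, +0.4059)
∠(n_2, n_3) = 115.73°
δ = |180° − 115.73°| = 64.27°
64.27° ≤ 2α = 73.74°  →  valid

δ = 64.27°, valid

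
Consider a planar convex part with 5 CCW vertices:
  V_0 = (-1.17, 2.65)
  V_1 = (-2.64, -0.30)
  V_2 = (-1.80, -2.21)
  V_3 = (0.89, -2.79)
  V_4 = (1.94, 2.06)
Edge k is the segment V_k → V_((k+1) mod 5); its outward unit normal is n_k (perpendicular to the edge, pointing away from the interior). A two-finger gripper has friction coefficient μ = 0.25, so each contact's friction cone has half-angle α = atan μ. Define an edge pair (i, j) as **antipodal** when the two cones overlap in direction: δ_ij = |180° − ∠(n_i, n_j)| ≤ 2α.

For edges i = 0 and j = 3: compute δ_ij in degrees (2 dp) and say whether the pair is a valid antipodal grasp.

δ = 14.27°, valid

α = atan 0.25 = 14.04°;  2α = 28.07°
edge 0: e_0 = (-1.47, -2.95);  n_0 = (-0.8950, +0.4460)
edge 3: e_3 = (+1.05, +4.85);  n_3 = (+0.9774, -0.2116)
∠(n_0, n_3) = 165.73°
δ = |180° − 165.73°| = 14.27°
14.27° ≤ 2α = 28.07°  →  valid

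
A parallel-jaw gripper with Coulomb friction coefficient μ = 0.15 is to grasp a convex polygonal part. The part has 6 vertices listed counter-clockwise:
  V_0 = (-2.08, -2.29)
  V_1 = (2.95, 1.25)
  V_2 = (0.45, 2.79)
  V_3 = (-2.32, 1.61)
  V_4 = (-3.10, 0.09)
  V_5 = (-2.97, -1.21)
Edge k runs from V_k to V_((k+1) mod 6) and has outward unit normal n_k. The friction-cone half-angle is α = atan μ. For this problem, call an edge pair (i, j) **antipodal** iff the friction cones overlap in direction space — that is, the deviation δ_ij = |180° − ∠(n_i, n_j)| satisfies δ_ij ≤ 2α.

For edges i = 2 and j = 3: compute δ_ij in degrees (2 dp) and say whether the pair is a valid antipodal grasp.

α = atan 0.15 = 8.53°;  2α = 17.06°
edge 2: e_2 = (-2.77, -1.18);  n_2 = (-0.3919, +0.9200)
edge 3: e_3 = (-0.78, -1.52);  n_3 = (-0.8897, +0.4566)
∠(n_2, n_3) = 39.76°
δ = |180° − 39.76°| = 140.24°
140.24° > 2α = 17.06°  →  invalid

δ = 140.24°, invalid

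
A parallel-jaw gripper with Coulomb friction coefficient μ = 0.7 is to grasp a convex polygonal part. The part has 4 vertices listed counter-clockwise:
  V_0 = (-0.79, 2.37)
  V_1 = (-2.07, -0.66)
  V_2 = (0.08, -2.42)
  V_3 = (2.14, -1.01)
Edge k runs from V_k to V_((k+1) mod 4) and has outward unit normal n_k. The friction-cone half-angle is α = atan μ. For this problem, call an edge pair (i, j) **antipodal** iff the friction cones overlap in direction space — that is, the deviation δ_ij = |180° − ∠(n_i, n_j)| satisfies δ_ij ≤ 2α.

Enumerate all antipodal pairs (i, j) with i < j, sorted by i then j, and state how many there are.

count = 3; pairs: (0,2), (0,3), (1,3)

α = atan 0.7 = 34.99°;  2α = 69.98°
n_0 = (-0.9212, +0.3891)
n_1 = (-0.6334, -0.7738)
n_2 = (+0.5648, -0.8252)
n_3 = (+0.7556, +0.6550)
  (0,1): δ = 106.40°  ·
  (0,2): δ = 32.71°  ✓
  (0,3): δ = 63.82°  ✓
  (1,2): δ = 106.31°  ·
  (1,3): δ = 9.78°  ✓
  (2,3): δ = 83.47°  ·
antipodal pairs: 3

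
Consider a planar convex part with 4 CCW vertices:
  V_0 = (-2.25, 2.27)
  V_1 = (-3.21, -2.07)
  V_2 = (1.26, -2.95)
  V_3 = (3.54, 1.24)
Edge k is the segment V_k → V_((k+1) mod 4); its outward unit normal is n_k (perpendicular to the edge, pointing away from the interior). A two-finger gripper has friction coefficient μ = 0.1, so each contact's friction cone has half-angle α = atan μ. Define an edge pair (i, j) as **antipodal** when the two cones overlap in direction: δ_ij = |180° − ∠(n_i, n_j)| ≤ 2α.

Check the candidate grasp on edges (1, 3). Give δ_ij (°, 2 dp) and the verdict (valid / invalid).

δ = 1.05°, valid

α = atan 0.1 = 5.71°;  2α = 11.42°
edge 1: e_1 = (+4.47, -0.88);  n_1 = (-0.1932, -0.9812)
edge 3: e_3 = (-5.79, +1.03);  n_3 = (+0.1751, +0.9845)
∠(n_1, n_3) = 178.95°
δ = |180° − 178.95°| = 1.05°
1.05° ≤ 2α = 11.42°  →  valid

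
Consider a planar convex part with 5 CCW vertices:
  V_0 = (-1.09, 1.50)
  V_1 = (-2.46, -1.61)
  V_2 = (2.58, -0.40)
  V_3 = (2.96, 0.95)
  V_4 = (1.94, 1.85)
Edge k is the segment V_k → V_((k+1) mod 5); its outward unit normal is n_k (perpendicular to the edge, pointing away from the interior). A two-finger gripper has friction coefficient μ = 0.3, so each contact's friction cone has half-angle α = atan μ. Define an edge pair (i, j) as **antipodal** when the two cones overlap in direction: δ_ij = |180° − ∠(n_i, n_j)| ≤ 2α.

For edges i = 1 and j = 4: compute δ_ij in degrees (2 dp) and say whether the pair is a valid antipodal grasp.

α = atan 0.3 = 16.70°;  2α = 33.40°
edge 1: e_1 = (+5.04, +1.21);  n_1 = (+0.2334, -0.9724)
edge 4: e_4 = (-3.03, -0.35);  n_4 = (-0.1147, +0.9934)
∠(n_1, n_4) = 173.09°
δ = |180° − 173.09°| = 6.91°
6.91° ≤ 2α = 33.40°  →  valid

δ = 6.91°, valid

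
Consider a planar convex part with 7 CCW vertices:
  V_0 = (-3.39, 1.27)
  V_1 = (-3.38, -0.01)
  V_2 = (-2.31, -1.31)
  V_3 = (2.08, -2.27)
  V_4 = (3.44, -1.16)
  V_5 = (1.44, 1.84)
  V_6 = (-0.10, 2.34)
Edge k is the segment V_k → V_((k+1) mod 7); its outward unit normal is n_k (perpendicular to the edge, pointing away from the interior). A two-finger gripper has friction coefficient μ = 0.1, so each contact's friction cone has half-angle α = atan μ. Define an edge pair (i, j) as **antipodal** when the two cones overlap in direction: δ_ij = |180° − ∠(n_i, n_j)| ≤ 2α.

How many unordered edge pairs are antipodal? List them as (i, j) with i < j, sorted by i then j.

count = 2; pairs: (1,4), (2,5)

α = atan 0.1 = 5.71°;  2α = 11.42°
n_0 = (-1.0000, -0.0078)
n_1 = (-0.7721, -0.6355)
n_2 = (-0.2136, -0.9769)
n_3 = (+0.6323, -0.7747)
n_4 = (+0.8321, +0.5547)
n_5 = (+0.3088, +0.9511)
n_6 = (-0.3093, +0.9510)
  (0,1): δ = 140.99°  ·
  (0,2): δ = 102.78°  ·
  (0,3): δ = 51.23°  ·
  (0,4): δ = 33.24°  ·
  (0,5): δ = 71.57°  ·
  (0,6): δ = 107.57°  ·
  (1,2): δ = 141.79°  ·
  (1,3): δ = 90.24°  ·
  (1,4): δ = 5.77°  ✓
  (1,5): δ = 32.56°  ·
  (1,6): δ = 68.56°  ·
  (2,3): δ = 128.44°  ·
  (2,4): δ = 43.97°  ·
  (2,5): δ = 5.65°  ✓
  (2,6): δ = 30.35°  ·
  (3,4): δ = 95.53°  ·
  (3,5): δ = 57.21°  ·
  (3,6): δ = 21.20°  ·
  (4,5): δ = 141.68°  ·
  (4,6): δ = 105.67°  ·
  (5,6): δ = 144.00°  ·
antipodal pairs: 2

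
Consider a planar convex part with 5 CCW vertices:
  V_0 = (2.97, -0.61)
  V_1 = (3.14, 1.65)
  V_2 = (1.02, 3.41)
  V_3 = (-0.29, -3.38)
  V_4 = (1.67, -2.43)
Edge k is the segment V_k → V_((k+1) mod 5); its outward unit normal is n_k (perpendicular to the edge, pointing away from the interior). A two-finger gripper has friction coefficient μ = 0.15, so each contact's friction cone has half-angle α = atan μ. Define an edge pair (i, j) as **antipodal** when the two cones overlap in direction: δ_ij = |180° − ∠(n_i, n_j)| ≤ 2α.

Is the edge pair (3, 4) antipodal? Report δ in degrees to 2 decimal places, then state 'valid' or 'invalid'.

δ = 151.40°, invalid

α = atan 0.15 = 8.53°;  2α = 17.06°
edge 3: e_3 = (+1.96, +0.95);  n_3 = (+0.4362, -0.8999)
edge 4: e_4 = (+1.30, +1.82);  n_4 = (+0.8137, -0.5812)
∠(n_3, n_4) = 28.60°
δ = |180° − 28.60°| = 151.40°
151.40° > 2α = 17.06°  →  invalid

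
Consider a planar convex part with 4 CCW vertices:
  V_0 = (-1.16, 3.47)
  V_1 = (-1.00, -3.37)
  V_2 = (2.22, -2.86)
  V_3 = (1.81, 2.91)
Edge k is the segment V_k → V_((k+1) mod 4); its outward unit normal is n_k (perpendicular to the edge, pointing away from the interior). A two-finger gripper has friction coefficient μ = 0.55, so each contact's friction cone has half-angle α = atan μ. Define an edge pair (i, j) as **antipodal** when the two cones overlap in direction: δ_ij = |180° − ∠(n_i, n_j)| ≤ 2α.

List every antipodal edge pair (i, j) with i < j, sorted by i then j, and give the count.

α = atan 0.55 = 28.81°;  2α = 57.62°
n_0 = (-0.9997, -0.0234)
n_1 = (+0.1564, -0.9877)
n_2 = (+0.9975, +0.0709)
n_3 = (+0.1853, +0.9827)
  (0,1): δ = 82.34°  ·
  (0,2): δ = 2.72°  ✓
  (0,3): δ = 77.98°  ·
  (1,2): δ = 94.94°  ·
  (1,3): δ = 19.68°  ✓
  (2,3): δ = 104.74°  ·
antipodal pairs: 2

count = 2; pairs: (0,2), (1,3)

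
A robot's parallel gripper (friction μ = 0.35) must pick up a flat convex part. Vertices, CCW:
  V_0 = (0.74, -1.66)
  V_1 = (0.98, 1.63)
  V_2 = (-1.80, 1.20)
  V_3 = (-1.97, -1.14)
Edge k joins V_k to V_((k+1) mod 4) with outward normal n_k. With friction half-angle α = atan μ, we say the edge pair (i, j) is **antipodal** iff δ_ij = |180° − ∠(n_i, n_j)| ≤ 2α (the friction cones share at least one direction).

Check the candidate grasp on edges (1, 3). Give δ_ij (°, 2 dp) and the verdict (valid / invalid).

α = atan 0.35 = 19.29°;  2α = 38.58°
edge 1: e_1 = (-2.78, -0.43);  n_1 = (-0.1529, +0.9882)
edge 3: e_3 = (+2.71, -0.52);  n_3 = (-0.1884, -0.9821)
∠(n_1, n_3) = 160.35°
δ = |180° − 160.35°| = 19.65°
19.65° ≤ 2α = 38.58°  →  valid

δ = 19.65°, valid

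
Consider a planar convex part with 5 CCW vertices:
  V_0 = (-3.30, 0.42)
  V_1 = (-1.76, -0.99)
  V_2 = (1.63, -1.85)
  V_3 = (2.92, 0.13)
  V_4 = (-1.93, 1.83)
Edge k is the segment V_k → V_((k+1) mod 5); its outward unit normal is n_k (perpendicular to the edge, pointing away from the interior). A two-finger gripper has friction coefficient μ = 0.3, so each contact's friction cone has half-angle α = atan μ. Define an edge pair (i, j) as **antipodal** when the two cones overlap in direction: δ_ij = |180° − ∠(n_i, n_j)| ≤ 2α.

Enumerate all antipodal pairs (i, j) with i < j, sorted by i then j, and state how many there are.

α = atan 0.3 = 16.70°;  2α = 33.40°
n_0 = (-0.6753, -0.7376)
n_1 = (-0.2459, -0.9693)
n_2 = (+0.8379, -0.5459)
n_3 = (+0.3308, +0.9437)
n_4 = (-0.7172, +0.6969)
  (0,1): δ = 151.76°  ·
  (0,2): δ = 80.61°  ·
  (0,3): δ = 23.16°  ✓
  (0,4): δ = 88.30°  ·
  (1,2): δ = 108.85°  ·
  (1,3): δ = 5.08°  ✓
  (1,4): δ = 60.06°  ·
  (2,3): δ = 76.23°  ·
  (2,4): δ = 11.09°  ✓
  (3,4): δ = 114.86°  ·
antipodal pairs: 3

count = 3; pairs: (0,3), (1,3), (2,4)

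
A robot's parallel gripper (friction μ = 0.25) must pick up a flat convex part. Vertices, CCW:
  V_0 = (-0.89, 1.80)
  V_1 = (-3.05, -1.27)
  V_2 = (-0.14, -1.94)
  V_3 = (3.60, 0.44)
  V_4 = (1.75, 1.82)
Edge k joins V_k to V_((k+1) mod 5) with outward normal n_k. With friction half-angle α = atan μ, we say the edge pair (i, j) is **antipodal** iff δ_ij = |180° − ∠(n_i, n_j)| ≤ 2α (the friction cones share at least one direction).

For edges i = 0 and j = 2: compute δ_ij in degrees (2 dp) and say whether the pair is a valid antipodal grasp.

δ = 22.40°, valid

α = atan 0.25 = 14.04°;  2α = 28.07°
edge 0: e_0 = (-2.16, -3.07);  n_0 = (-0.8179, +0.5754)
edge 2: e_2 = (+3.74, +2.38);  n_2 = (+0.5369, -0.8437)
∠(n_0, n_2) = 157.60°
δ = |180° − 157.60°| = 22.40°
22.40° ≤ 2α = 28.07°  →  valid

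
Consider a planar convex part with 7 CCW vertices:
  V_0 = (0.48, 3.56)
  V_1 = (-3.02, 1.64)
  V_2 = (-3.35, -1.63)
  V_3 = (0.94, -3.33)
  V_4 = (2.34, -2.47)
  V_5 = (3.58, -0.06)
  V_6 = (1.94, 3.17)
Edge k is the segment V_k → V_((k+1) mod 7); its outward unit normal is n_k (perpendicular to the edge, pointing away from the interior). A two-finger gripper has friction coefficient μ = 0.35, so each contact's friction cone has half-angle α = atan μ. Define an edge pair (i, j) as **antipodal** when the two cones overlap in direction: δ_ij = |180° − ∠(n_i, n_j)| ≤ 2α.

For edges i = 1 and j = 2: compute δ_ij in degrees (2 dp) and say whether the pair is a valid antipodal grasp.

δ = 105.85°, invalid

α = atan 0.35 = 19.29°;  2α = 38.58°
edge 1: e_1 = (-0.33, -3.27);  n_1 = (-0.9949, +0.1004)
edge 2: e_2 = (+4.29, -1.70);  n_2 = (-0.3684, -0.9297)
∠(n_1, n_2) = 74.15°
δ = |180° − 74.15°| = 105.85°
105.85° > 2α = 38.58°  →  invalid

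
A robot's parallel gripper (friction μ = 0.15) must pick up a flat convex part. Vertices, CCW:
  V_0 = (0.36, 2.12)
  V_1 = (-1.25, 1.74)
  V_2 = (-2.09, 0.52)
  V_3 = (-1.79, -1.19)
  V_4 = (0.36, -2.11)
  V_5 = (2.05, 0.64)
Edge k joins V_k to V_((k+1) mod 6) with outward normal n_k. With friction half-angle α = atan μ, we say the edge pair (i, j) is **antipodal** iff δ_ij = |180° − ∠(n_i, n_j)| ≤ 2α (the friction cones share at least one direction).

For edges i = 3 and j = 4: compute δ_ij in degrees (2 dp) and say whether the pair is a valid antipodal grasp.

α = atan 0.15 = 8.53°;  2α = 17.06°
edge 3: e_3 = (+2.15, -0.92);  n_3 = (-0.3934, -0.9194)
edge 4: e_4 = (+1.69, +2.75);  n_4 = (+0.8520, -0.5236)
∠(n_3, n_4) = 81.59°
δ = |180° − 81.59°| = 98.41°
98.41° > 2α = 17.06°  →  invalid

δ = 98.41°, invalid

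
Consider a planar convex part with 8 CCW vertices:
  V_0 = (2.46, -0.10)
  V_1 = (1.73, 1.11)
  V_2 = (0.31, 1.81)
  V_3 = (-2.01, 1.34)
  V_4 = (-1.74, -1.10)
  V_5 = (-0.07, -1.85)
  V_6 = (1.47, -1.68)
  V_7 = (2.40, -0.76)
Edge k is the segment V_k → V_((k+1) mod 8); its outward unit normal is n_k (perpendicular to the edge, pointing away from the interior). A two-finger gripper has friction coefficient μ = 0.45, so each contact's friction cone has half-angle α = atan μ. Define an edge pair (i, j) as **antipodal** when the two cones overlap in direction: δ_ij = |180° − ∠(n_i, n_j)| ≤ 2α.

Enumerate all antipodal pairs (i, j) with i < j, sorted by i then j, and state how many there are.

α = atan 0.45 = 24.23°;  2α = 48.46°
n_0 = (+0.8562, +0.5166)
n_1 = (+0.4422, +0.8969)
n_2 = (-0.1986, +0.9801)
n_3 = (-0.9939, -0.1100)
n_4 = (-0.4097, -0.9122)
n_5 = (+0.1097, -0.9940)
n_6 = (+0.7033, -0.7109)
n_7 = (+0.9959, -0.0905)
  (0,1): δ = 147.34°  ·
  (0,2): δ = 109.65°  ·
  (0,3): δ = 24.79°  ✓
  (0,4): δ = 34.71°  ✓
  (0,5): δ = 65.20°  ·
  (0,6): δ = 103.59°  ·
  (0,7): δ = 143.70°  ·
  (1,2): δ = 142.31°  ·
  (1,3): δ = 57.44°  ·
  (1,4): δ = 2.06°  ✓
  (1,5): δ = 32.54°  ✓
  (1,6): δ = 70.93°  ·
  (1,7): δ = 111.05°  ·
  (2,3): δ = 95.14°  ·
  (2,4): δ = 35.64°  ✓
  (2,5): δ = 5.15°  ✓
  (2,6): δ = 33.24°  ✓
  (2,7): δ = 73.35°  ·
  (3,4): δ = 120.50°  ·
  (3,5): δ = 90.02°  ·
  (3,6): δ = 51.62°  ·
  (3,7): δ = 11.51°  ✓
  (4,5): δ = 149.52°  ·
  (4,6): δ = 111.12°  ·
  (4,7): δ = 71.01°  ·
  (5,6): δ = 141.61°  ·
  (5,7): δ = 101.49°  ·
  (6,7): δ = 139.88°  ·
antipodal pairs: 8

count = 8; pairs: (0,3), (0,4), (1,4), (1,5), (2,4), (2,5), (2,6), (3,7)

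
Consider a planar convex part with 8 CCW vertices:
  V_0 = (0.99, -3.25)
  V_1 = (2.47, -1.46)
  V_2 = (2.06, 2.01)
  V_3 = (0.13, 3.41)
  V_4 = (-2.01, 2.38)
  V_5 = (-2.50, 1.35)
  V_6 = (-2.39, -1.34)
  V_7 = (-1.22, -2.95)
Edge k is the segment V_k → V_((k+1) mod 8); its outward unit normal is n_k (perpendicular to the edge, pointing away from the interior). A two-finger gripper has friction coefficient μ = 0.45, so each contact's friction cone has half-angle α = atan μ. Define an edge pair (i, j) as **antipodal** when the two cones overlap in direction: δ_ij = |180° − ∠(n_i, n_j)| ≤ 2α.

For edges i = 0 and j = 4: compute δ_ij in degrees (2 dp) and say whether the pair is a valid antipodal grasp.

δ = 14.14°, valid

α = atan 0.45 = 24.23°;  2α = 48.46°
edge 0: e_0 = (+1.48, +1.79);  n_0 = (+0.7707, -0.6372)
edge 4: e_4 = (-0.49, -1.03);  n_4 = (-0.9030, +0.4296)
∠(n_0, n_4) = 165.86°
δ = |180° − 165.86°| = 14.14°
14.14° ≤ 2α = 48.46°  →  valid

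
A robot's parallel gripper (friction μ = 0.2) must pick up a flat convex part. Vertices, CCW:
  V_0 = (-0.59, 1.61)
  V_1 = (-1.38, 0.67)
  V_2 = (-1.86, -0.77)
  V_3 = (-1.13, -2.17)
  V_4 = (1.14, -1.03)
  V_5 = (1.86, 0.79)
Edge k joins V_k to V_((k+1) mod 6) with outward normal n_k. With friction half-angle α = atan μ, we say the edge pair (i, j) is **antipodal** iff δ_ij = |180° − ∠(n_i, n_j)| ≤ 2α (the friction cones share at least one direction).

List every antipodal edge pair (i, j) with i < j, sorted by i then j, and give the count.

α = atan 0.2 = 11.31°;  2α = 22.62°
n_0 = (-0.7655, +0.6434)
n_1 = (-0.9487, +0.3162)
n_2 = (-0.8867, -0.4623)
n_3 = (+0.4488, -0.8936)
n_4 = (+0.9299, -0.3679)
n_5 = (+0.3174, +0.9483)
  (0,1): δ = 158.39°  ·
  (0,2): δ = 112.42°  ·
  (0,3): δ = 23.29°  ·
  (0,4): δ = 18.46°  ✓
  (0,5): δ = 111.54°  ·
  (1,2): δ = 134.03°  ·
  (1,3): δ = 44.90°  ·
  (1,4): δ = 3.15°  ✓
  (1,5): δ = 89.93°  ·
  (2,3): δ = 90.87°  ·
  (2,4): δ = 49.12°  ·
  (2,5): δ = 43.96°  ·
  (3,4): δ = 138.25°  ·
  (3,5): δ = 45.17°  ·
  (4,5): δ = 86.92°  ·
antipodal pairs: 2

count = 2; pairs: (0,4), (1,4)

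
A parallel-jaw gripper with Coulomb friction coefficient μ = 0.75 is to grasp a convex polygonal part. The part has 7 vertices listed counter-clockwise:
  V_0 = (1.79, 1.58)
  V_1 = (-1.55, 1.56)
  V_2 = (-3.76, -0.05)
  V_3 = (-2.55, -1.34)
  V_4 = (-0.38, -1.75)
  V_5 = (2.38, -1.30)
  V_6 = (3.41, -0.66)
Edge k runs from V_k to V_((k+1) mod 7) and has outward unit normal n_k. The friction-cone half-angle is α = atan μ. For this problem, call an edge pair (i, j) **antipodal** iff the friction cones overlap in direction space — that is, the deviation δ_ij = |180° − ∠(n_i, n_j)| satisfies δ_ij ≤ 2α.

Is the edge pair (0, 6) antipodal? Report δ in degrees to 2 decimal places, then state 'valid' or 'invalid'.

α = atan 0.75 = 36.87°;  2α = 73.74°
edge 0: e_0 = (-3.34, -0.02);  n_0 = (-0.0060, +1.0000)
edge 6: e_6 = (-1.62, +2.24);  n_6 = (+0.8103, +0.5860)
∠(n_0, n_6) = 54.47°
δ = |180° − 54.47°| = 125.53°
125.53° > 2α = 73.74°  →  invalid

δ = 125.53°, invalid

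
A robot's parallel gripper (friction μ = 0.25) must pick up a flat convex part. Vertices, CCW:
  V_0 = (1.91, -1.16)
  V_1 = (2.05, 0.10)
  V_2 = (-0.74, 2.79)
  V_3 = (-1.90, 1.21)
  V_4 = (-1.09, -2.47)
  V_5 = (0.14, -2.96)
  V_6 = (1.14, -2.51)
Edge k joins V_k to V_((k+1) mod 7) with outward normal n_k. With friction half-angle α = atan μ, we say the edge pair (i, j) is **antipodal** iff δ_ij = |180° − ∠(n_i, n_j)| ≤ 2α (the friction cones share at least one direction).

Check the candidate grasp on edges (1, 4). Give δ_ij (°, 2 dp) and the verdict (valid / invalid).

δ = 22.23°, valid

α = atan 0.25 = 14.04°;  2α = 28.07°
edge 1: e_1 = (-2.79, +2.69);  n_1 = (+0.6941, +0.7199)
edge 4: e_4 = (+1.23, -0.49);  n_4 = (-0.3701, -0.9290)
∠(n_1, n_4) = 157.77°
δ = |180° − 157.77°| = 22.23°
22.23° ≤ 2α = 28.07°  →  valid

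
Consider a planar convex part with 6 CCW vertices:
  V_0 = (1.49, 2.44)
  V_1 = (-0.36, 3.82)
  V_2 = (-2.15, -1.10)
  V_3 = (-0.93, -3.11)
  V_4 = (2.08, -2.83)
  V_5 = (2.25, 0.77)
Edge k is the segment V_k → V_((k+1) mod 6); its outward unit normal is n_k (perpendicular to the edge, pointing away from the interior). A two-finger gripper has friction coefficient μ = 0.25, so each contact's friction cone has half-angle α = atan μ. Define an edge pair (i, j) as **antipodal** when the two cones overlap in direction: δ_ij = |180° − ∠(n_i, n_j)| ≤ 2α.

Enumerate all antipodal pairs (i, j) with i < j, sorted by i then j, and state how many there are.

count = 3; pairs: (0,2), (1,4), (2,5)

α = atan 0.25 = 14.04°;  2α = 28.07°
n_0 = (+0.5979, +0.8016)
n_1 = (-0.9397, +0.3419)
n_2 = (-0.8549, -0.5189)
n_3 = (+0.0926, -0.9957)
n_4 = (+0.9989, -0.0472)
n_5 = (+0.9102, +0.4142)
  (0,1): δ = 73.27°  ·
  (0,2): δ = 22.02°  ✓
  (0,3): δ = 42.04°  ·
  (0,4): δ = 124.02°  ·
  (0,5): δ = 151.19°  ·
  (1,2): δ = 128.75°  ·
  (1,3): δ = 64.69°  ·
  (1,4): δ = 17.29°  ✓
  (1,5): δ = 44.46°  ·
  (2,3): δ = 115.94°  ·
  (2,4): δ = 33.96°  ·
  (2,5): δ = 6.79°  ✓
  (3,4): δ = 98.02°  ·
  (3,5): δ = 70.84°  ·
  (4,5): δ = 152.83°  ·
antipodal pairs: 3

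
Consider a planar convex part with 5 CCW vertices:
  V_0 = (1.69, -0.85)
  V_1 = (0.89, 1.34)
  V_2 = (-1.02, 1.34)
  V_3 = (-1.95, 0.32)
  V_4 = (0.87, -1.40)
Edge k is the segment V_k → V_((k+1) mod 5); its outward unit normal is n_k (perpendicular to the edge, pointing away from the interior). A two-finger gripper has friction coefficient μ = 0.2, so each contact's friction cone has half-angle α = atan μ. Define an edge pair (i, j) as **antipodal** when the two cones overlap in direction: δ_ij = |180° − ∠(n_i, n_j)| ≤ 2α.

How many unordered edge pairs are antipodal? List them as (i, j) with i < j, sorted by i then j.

α = atan 0.2 = 11.31°;  2α = 22.62°
n_0 = (+0.9393, +0.3431)
n_1 = (+0.0000, +1.0000)
n_2 = (-0.7390, +0.6738)
n_3 = (-0.5207, -0.8537)
n_4 = (+0.5570, -0.8305)
  (0,1): δ = 110.07°  ·
  (0,2): δ = 62.42°  ·
  (0,3): δ = 38.55°  ·
  (0,4): δ = 103.78°  ·
  (1,2): δ = 132.36°  ·
  (1,3): δ = 31.38°  ·
  (1,4): δ = 33.85°  ·
  (2,3): δ = 79.02°  ·
  (2,4): δ = 13.79°  ✓
  (3,4): δ = 114.77°  ·
antipodal pairs: 1

count = 1; pairs: (2,4)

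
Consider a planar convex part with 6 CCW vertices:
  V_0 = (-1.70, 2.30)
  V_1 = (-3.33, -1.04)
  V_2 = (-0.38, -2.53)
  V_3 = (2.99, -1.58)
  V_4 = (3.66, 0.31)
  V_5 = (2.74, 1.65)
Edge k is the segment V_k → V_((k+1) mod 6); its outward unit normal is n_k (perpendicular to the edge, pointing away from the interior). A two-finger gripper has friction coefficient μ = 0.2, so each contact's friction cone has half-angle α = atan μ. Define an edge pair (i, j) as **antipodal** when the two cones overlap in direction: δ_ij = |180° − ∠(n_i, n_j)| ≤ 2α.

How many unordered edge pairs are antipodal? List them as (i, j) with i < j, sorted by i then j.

α = atan 0.2 = 11.31°;  2α = 22.62°
n_0 = (-0.8987, +0.4386)
n_1 = (-0.4508, -0.8926)
n_2 = (+0.2713, -0.9625)
n_3 = (+0.9425, -0.3341)
n_4 = (+0.8244, +0.5660)
n_5 = (+0.1449, +0.9895)
  (0,1): δ = 90.78°  ·
  (0,2): δ = 48.24°  ·
  (0,3): δ = 6.49°  ✓
  (0,4): δ = 60.49°  ·
  (0,5): δ = 107.68°  ·
  (1,2): δ = 137.46°  ·
  (1,3): δ = 82.72°  ·
  (1,4): δ = 28.73°  ·
  (1,5): δ = 18.47°  ✓
  (2,3): δ = 125.26°  ·
  (2,4): δ = 71.27°  ·
  (2,5): δ = 24.07°  ·
  (3,4): δ = 126.01°  ·
  (3,5): δ = 78.81°  ·
  (4,5): δ = 132.80°  ·
antipodal pairs: 2

count = 2; pairs: (0,3), (1,5)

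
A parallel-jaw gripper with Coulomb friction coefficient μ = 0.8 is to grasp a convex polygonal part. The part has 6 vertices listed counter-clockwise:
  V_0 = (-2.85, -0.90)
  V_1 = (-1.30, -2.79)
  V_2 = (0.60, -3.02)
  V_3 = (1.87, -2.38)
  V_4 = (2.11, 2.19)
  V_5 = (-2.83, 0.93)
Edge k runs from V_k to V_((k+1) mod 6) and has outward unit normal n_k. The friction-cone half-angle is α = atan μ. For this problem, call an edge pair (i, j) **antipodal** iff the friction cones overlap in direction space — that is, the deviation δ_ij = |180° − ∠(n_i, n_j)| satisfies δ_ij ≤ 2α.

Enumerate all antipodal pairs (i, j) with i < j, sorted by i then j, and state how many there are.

count = 7; pairs: (0,3), (0,4), (1,4), (2,4), (2,5), (3,4), (3,5)

α = atan 0.8 = 38.66°;  2α = 77.32°
n_0 = (-0.7732, -0.6341)
n_1 = (-0.1202, -0.9928)
n_2 = (+0.4500, -0.8930)
n_3 = (+0.9986, -0.0524)
n_4 = (-0.2471, +0.9690)
n_5 = (-0.9999, +0.0109)
  (0,1): δ = 136.26°  ·
  (0,2): δ = 102.61°  ·
  (0,3): δ = 42.36°  ✓
  (0,4): δ = 64.95°  ✓
  (0,5): δ = 140.02°  ·
  (1,2): δ = 146.35°  ·
  (1,3): δ = 86.10°  ·
  (1,4): δ = 21.21°  ✓
  (1,5): δ = 96.28°  ·
  (2,3): δ = 119.75°  ·
  (2,4): δ = 12.44°  ✓
  (2,5): δ = 62.63°  ✓
  (3,4): δ = 72.68°  ✓
  (3,5): δ = 2.38°  ✓
  (4,5): δ = 104.93°  ·
antipodal pairs: 7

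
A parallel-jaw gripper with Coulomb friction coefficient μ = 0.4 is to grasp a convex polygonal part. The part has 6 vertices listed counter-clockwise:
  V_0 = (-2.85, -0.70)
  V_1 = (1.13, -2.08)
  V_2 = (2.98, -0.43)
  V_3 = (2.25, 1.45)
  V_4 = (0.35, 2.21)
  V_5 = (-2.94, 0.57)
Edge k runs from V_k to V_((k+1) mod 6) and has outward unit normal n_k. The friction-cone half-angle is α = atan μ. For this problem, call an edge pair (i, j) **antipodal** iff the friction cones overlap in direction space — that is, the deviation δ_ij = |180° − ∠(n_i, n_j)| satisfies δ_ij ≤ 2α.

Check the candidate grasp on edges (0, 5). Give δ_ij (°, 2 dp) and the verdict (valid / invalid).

δ = 113.18°, invalid

α = atan 0.4 = 21.80°;  2α = 43.60°
edge 0: e_0 = (+3.98, -1.38);  n_0 = (-0.3276, -0.9448)
edge 5: e_5 = (+0.09, -1.27);  n_5 = (-0.9975, -0.0707)
∠(n_0, n_5) = 66.82°
δ = |180° − 66.82°| = 113.18°
113.18° > 2α = 43.60°  →  invalid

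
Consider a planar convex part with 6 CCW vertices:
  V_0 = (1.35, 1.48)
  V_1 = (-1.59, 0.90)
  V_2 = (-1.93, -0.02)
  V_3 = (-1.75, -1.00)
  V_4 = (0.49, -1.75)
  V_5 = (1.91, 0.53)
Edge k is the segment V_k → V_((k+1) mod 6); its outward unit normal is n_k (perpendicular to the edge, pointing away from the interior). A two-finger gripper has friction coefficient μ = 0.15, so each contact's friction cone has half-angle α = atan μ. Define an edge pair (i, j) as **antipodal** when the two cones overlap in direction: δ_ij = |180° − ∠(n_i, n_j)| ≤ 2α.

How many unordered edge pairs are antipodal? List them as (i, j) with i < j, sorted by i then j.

α = atan 0.15 = 8.53°;  2α = 17.06°
n_0 = (-0.1935, +0.9811)
n_1 = (-0.9380, +0.3467)
n_2 = (-0.9835, -0.1807)
n_3 = (-0.3175, -0.9483)
n_4 = (+0.8488, -0.5287)
n_5 = (+0.8615, +0.5078)
  (0,1): δ = 121.44°  ·
  (0,2): δ = 90.75°  ·
  (0,3): δ = 29.67°  ·
  (0,4): δ = 46.93°  ·
  (0,5): δ = 109.36°  ·
  (1,2): δ = 149.31°  ·
  (1,3): δ = 88.23°  ·
  (1,4): δ = 11.63°  ✓
  (1,5): δ = 50.80°  ·
  (2,3): δ = 118.92°  ·
  (2,4): δ = 42.32°  ·
  (2,5): δ = 20.11°  ·
  (3,4): δ = 103.40°  ·
  (3,5): δ = 40.97°  ·
  (4,5): δ = 117.57°  ·
antipodal pairs: 1

count = 1; pairs: (1,4)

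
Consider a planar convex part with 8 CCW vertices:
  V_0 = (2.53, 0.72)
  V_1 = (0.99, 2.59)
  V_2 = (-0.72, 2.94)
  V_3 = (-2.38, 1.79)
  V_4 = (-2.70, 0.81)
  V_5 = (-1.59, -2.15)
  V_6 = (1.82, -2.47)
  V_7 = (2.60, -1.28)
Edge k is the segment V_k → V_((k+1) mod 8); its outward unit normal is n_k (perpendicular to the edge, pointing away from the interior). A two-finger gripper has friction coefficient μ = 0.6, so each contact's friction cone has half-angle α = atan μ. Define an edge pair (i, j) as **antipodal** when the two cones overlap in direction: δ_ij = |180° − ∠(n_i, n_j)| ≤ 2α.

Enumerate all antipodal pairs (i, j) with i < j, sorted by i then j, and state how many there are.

α = atan 0.6 = 30.96°;  2α = 61.93°
n_0 = (+0.7719, +0.6357)
n_1 = (+0.2005, +0.9797)
n_2 = (-0.5695, +0.8220)
n_3 = (-0.9506, +0.3104)
n_4 = (-0.9363, -0.3511)
n_5 = (-0.0934, -0.9956)
n_6 = (+0.8364, -0.5482)
n_7 = (+0.9994, +0.0350)
  (0,1): δ = 141.04°  ·
  (0,2): δ = 94.76°  ·
  (0,3): δ = 57.56°  ✓
  (0,4): δ = 18.92°  ✓
  (0,5): δ = 45.17°  ✓
  (0,6): δ = 107.28°  ·
  (0,7): δ = 142.53°  ·
  (1,2): δ = 133.72°  ·
  (1,3): δ = 96.52°  ·
  (1,4): δ = 57.88°  ✓
  (1,5): δ = 6.21°  ✓
  (1,6): δ = 68.32°  ·
  (1,7): δ = 103.57°  ·
  (2,3): δ = 142.80°  ·
  (2,4): δ = 104.16°  ·
  (2,5): δ = 40.07°  ✓
  (2,6): δ = 22.04°  ✓
  (2,7): δ = 57.29°  ✓
  (3,4): δ = 141.36°  ·
  (3,5): δ = 77.28°  ·
  (3,6): δ = 15.16°  ✓
  (3,7): δ = 20.09°  ✓
  (4,5): δ = 115.92°  ·
  (4,6): δ = 53.80°  ✓
  (4,7): δ = 18.55°  ✓
  (5,6): δ = 117.88°  ·
  (5,7): δ = 82.63°  ·
  (6,7): δ = 144.75°  ·
antipodal pairs: 12

count = 12; pairs: (0,3), (0,4), (0,5), (1,4), (1,5), (2,5), (2,6), (2,7), (3,6), (3,7), (4,6), (4,7)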